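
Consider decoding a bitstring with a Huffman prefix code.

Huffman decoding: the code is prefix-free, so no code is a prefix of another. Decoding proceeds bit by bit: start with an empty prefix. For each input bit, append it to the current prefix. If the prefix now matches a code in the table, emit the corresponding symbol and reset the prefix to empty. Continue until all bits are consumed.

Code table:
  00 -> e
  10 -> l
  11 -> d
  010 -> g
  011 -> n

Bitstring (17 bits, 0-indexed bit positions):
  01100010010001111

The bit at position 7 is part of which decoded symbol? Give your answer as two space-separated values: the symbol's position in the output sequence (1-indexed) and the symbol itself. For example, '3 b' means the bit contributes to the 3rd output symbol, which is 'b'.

Bit 0: prefix='0' (no match yet)
Bit 1: prefix='01' (no match yet)
Bit 2: prefix='011' -> emit 'n', reset
Bit 3: prefix='0' (no match yet)
Bit 4: prefix='00' -> emit 'e', reset
Bit 5: prefix='0' (no match yet)
Bit 6: prefix='01' (no match yet)
Bit 7: prefix='010' -> emit 'g', reset
Bit 8: prefix='0' (no match yet)
Bit 9: prefix='01' (no match yet)
Bit 10: prefix='010' -> emit 'g', reset
Bit 11: prefix='0' (no match yet)

Answer: 3 g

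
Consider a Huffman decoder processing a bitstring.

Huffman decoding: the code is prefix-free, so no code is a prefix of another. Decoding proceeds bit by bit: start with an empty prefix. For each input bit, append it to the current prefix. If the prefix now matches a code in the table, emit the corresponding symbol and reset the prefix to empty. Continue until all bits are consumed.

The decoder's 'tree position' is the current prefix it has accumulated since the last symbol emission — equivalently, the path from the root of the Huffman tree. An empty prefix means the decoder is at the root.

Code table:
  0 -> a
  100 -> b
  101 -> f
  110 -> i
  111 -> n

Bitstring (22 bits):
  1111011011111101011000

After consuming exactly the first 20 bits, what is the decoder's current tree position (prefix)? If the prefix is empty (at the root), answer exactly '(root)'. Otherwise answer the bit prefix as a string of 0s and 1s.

Answer: 10

Derivation:
Bit 0: prefix='1' (no match yet)
Bit 1: prefix='11' (no match yet)
Bit 2: prefix='111' -> emit 'n', reset
Bit 3: prefix='1' (no match yet)
Bit 4: prefix='10' (no match yet)
Bit 5: prefix='101' -> emit 'f', reset
Bit 6: prefix='1' (no match yet)
Bit 7: prefix='10' (no match yet)
Bit 8: prefix='101' -> emit 'f', reset
Bit 9: prefix='1' (no match yet)
Bit 10: prefix='11' (no match yet)
Bit 11: prefix='111' -> emit 'n', reset
Bit 12: prefix='1' (no match yet)
Bit 13: prefix='11' (no match yet)
Bit 14: prefix='110' -> emit 'i', reset
Bit 15: prefix='1' (no match yet)
Bit 16: prefix='10' (no match yet)
Bit 17: prefix='101' -> emit 'f', reset
Bit 18: prefix='1' (no match yet)
Bit 19: prefix='10' (no match yet)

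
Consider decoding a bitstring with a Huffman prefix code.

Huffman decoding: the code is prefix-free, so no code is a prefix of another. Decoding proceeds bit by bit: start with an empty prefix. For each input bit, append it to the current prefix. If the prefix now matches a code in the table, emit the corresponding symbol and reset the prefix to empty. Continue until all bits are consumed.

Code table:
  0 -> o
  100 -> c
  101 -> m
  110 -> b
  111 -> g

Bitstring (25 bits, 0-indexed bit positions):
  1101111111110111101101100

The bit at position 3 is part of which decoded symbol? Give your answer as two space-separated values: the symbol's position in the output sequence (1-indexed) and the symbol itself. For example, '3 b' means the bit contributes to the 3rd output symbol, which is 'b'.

Answer: 2 g

Derivation:
Bit 0: prefix='1' (no match yet)
Bit 1: prefix='11' (no match yet)
Bit 2: prefix='110' -> emit 'b', reset
Bit 3: prefix='1' (no match yet)
Bit 4: prefix='11' (no match yet)
Bit 5: prefix='111' -> emit 'g', reset
Bit 6: prefix='1' (no match yet)
Bit 7: prefix='11' (no match yet)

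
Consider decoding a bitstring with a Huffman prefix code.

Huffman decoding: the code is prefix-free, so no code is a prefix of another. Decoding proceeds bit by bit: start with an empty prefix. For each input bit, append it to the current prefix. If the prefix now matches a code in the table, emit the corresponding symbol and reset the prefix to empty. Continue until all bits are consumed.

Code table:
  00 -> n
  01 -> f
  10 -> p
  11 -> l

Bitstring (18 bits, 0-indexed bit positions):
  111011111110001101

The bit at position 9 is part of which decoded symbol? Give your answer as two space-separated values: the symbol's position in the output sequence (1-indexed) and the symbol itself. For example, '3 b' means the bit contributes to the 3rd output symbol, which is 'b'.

Answer: 5 l

Derivation:
Bit 0: prefix='1' (no match yet)
Bit 1: prefix='11' -> emit 'l', reset
Bit 2: prefix='1' (no match yet)
Bit 3: prefix='10' -> emit 'p', reset
Bit 4: prefix='1' (no match yet)
Bit 5: prefix='11' -> emit 'l', reset
Bit 6: prefix='1' (no match yet)
Bit 7: prefix='11' -> emit 'l', reset
Bit 8: prefix='1' (no match yet)
Bit 9: prefix='11' -> emit 'l', reset
Bit 10: prefix='1' (no match yet)
Bit 11: prefix='10' -> emit 'p', reset
Bit 12: prefix='0' (no match yet)
Bit 13: prefix='00' -> emit 'n', reset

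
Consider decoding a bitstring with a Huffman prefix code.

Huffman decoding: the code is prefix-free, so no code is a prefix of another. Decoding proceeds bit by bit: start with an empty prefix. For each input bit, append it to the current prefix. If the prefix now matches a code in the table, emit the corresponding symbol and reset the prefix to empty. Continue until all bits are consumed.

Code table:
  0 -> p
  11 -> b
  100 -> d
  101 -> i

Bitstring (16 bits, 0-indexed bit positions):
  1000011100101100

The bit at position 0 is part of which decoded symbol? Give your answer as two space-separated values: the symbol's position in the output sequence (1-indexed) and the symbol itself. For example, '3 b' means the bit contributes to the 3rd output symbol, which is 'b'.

Bit 0: prefix='1' (no match yet)
Bit 1: prefix='10' (no match yet)
Bit 2: prefix='100' -> emit 'd', reset
Bit 3: prefix='0' -> emit 'p', reset
Bit 4: prefix='0' -> emit 'p', reset

Answer: 1 d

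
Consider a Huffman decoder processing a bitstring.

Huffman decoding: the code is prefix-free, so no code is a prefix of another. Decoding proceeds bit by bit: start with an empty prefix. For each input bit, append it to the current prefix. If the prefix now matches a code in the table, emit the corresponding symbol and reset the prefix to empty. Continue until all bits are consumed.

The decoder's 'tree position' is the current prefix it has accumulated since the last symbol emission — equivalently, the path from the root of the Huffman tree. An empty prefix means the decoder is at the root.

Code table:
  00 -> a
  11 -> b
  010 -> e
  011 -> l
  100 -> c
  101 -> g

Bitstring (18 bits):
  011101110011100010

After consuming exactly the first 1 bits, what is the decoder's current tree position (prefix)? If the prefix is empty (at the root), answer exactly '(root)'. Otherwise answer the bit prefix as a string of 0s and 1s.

Answer: 0

Derivation:
Bit 0: prefix='0' (no match yet)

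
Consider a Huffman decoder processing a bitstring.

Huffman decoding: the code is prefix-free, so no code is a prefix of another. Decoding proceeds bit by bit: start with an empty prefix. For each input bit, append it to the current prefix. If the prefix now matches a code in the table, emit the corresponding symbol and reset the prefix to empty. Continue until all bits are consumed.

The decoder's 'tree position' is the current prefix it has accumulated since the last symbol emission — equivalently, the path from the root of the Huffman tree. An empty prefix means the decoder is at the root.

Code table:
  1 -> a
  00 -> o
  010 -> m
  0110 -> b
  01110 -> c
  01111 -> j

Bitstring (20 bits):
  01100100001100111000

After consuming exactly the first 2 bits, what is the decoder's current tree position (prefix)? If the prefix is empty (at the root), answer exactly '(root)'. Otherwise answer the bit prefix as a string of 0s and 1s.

Answer: 01

Derivation:
Bit 0: prefix='0' (no match yet)
Bit 1: prefix='01' (no match yet)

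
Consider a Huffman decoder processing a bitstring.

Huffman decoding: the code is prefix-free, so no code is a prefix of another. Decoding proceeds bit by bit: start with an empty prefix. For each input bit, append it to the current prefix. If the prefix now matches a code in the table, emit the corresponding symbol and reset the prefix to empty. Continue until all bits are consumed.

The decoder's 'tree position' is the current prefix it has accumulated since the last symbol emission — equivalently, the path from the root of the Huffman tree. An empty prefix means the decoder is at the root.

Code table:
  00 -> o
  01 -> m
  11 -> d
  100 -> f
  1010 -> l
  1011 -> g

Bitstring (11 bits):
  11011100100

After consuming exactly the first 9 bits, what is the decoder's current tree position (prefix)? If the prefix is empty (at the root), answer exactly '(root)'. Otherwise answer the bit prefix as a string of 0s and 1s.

Bit 0: prefix='1' (no match yet)
Bit 1: prefix='11' -> emit 'd', reset
Bit 2: prefix='0' (no match yet)
Bit 3: prefix='01' -> emit 'm', reset
Bit 4: prefix='1' (no match yet)
Bit 5: prefix='11' -> emit 'd', reset
Bit 6: prefix='0' (no match yet)
Bit 7: prefix='00' -> emit 'o', reset
Bit 8: prefix='1' (no match yet)

Answer: 1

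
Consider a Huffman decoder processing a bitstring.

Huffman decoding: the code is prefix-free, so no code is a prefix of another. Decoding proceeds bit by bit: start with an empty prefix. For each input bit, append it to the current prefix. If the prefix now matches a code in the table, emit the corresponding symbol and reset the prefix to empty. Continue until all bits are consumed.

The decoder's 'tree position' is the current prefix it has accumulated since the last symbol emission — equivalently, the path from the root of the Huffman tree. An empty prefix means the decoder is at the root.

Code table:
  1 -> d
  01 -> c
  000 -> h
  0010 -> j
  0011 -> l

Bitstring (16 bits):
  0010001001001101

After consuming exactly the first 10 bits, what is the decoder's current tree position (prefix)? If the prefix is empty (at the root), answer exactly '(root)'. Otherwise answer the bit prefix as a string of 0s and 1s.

Bit 0: prefix='0' (no match yet)
Bit 1: prefix='00' (no match yet)
Bit 2: prefix='001' (no match yet)
Bit 3: prefix='0010' -> emit 'j', reset
Bit 4: prefix='0' (no match yet)
Bit 5: prefix='00' (no match yet)
Bit 6: prefix='001' (no match yet)
Bit 7: prefix='0010' -> emit 'j', reset
Bit 8: prefix='0' (no match yet)
Bit 9: prefix='01' -> emit 'c', reset

Answer: (root)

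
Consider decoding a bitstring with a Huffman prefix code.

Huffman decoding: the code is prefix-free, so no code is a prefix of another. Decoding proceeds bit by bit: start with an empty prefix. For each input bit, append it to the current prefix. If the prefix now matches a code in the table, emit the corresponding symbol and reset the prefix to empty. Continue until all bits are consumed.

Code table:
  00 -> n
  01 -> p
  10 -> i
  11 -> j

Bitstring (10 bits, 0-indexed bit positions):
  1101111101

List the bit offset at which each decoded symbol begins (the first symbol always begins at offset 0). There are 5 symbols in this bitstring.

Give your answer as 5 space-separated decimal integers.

Bit 0: prefix='1' (no match yet)
Bit 1: prefix='11' -> emit 'j', reset
Bit 2: prefix='0' (no match yet)
Bit 3: prefix='01' -> emit 'p', reset
Bit 4: prefix='1' (no match yet)
Bit 5: prefix='11' -> emit 'j', reset
Bit 6: prefix='1' (no match yet)
Bit 7: prefix='11' -> emit 'j', reset
Bit 8: prefix='0' (no match yet)
Bit 9: prefix='01' -> emit 'p', reset

Answer: 0 2 4 6 8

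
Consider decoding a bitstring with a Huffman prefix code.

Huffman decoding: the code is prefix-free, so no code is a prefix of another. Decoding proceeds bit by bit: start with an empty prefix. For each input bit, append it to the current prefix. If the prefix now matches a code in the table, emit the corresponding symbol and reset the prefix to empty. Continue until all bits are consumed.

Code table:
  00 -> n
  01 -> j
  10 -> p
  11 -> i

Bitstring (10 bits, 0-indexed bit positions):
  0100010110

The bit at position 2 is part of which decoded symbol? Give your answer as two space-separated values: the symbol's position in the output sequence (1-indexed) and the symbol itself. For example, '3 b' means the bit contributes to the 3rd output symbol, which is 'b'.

Answer: 2 n

Derivation:
Bit 0: prefix='0' (no match yet)
Bit 1: prefix='01' -> emit 'j', reset
Bit 2: prefix='0' (no match yet)
Bit 3: prefix='00' -> emit 'n', reset
Bit 4: prefix='0' (no match yet)
Bit 5: prefix='01' -> emit 'j', reset
Bit 6: prefix='0' (no match yet)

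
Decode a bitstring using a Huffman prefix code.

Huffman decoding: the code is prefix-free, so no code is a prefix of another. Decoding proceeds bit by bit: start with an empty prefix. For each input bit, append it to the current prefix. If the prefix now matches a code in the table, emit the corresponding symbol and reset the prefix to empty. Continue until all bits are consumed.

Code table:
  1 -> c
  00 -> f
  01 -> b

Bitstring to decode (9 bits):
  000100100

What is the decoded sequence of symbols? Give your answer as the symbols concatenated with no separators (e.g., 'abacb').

Bit 0: prefix='0' (no match yet)
Bit 1: prefix='00' -> emit 'f', reset
Bit 2: prefix='0' (no match yet)
Bit 3: prefix='01' -> emit 'b', reset
Bit 4: prefix='0' (no match yet)
Bit 5: prefix='00' -> emit 'f', reset
Bit 6: prefix='1' -> emit 'c', reset
Bit 7: prefix='0' (no match yet)
Bit 8: prefix='00' -> emit 'f', reset

Answer: fbfcf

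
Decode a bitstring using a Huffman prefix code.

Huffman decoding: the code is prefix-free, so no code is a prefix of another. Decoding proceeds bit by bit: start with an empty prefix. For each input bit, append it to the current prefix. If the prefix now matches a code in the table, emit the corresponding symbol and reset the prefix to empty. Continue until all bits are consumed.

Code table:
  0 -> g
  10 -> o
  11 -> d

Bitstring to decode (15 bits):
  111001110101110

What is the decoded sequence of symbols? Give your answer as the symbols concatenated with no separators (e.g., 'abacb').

Answer: dogdoodo

Derivation:
Bit 0: prefix='1' (no match yet)
Bit 1: prefix='11' -> emit 'd', reset
Bit 2: prefix='1' (no match yet)
Bit 3: prefix='10' -> emit 'o', reset
Bit 4: prefix='0' -> emit 'g', reset
Bit 5: prefix='1' (no match yet)
Bit 6: prefix='11' -> emit 'd', reset
Bit 7: prefix='1' (no match yet)
Bit 8: prefix='10' -> emit 'o', reset
Bit 9: prefix='1' (no match yet)
Bit 10: prefix='10' -> emit 'o', reset
Bit 11: prefix='1' (no match yet)
Bit 12: prefix='11' -> emit 'd', reset
Bit 13: prefix='1' (no match yet)
Bit 14: prefix='10' -> emit 'o', reset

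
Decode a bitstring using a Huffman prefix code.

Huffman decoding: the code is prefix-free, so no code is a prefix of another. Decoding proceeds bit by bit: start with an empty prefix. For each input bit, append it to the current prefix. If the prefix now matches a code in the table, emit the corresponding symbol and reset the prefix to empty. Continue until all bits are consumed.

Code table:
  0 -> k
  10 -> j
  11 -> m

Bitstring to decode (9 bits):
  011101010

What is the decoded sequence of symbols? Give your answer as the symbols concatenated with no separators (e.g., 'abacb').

Answer: kmjjj

Derivation:
Bit 0: prefix='0' -> emit 'k', reset
Bit 1: prefix='1' (no match yet)
Bit 2: prefix='11' -> emit 'm', reset
Bit 3: prefix='1' (no match yet)
Bit 4: prefix='10' -> emit 'j', reset
Bit 5: prefix='1' (no match yet)
Bit 6: prefix='10' -> emit 'j', reset
Bit 7: prefix='1' (no match yet)
Bit 8: prefix='10' -> emit 'j', reset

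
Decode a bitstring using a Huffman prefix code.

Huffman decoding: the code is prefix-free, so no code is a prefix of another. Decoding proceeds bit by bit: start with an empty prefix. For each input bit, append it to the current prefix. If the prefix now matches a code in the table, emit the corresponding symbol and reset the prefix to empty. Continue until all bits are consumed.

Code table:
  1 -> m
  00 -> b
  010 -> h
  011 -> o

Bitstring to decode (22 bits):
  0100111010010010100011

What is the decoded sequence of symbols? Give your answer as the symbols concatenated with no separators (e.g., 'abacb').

Bit 0: prefix='0' (no match yet)
Bit 1: prefix='01' (no match yet)
Bit 2: prefix='010' -> emit 'h', reset
Bit 3: prefix='0' (no match yet)
Bit 4: prefix='01' (no match yet)
Bit 5: prefix='011' -> emit 'o', reset
Bit 6: prefix='1' -> emit 'm', reset
Bit 7: prefix='0' (no match yet)
Bit 8: prefix='01' (no match yet)
Bit 9: prefix='010' -> emit 'h', reset
Bit 10: prefix='0' (no match yet)
Bit 11: prefix='01' (no match yet)
Bit 12: prefix='010' -> emit 'h', reset
Bit 13: prefix='0' (no match yet)
Bit 14: prefix='01' (no match yet)
Bit 15: prefix='010' -> emit 'h', reset
Bit 16: prefix='1' -> emit 'm', reset
Bit 17: prefix='0' (no match yet)
Bit 18: prefix='00' -> emit 'b', reset
Bit 19: prefix='0' (no match yet)
Bit 20: prefix='01' (no match yet)
Bit 21: prefix='011' -> emit 'o', reset

Answer: homhhhmbo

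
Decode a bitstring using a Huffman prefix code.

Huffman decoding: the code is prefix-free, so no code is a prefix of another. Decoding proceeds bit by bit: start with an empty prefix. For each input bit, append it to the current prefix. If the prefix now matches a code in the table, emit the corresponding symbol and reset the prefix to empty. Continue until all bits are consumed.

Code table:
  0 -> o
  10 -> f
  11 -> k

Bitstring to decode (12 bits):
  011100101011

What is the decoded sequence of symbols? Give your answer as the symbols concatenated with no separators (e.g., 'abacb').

Bit 0: prefix='0' -> emit 'o', reset
Bit 1: prefix='1' (no match yet)
Bit 2: prefix='11' -> emit 'k', reset
Bit 3: prefix='1' (no match yet)
Bit 4: prefix='10' -> emit 'f', reset
Bit 5: prefix='0' -> emit 'o', reset
Bit 6: prefix='1' (no match yet)
Bit 7: prefix='10' -> emit 'f', reset
Bit 8: prefix='1' (no match yet)
Bit 9: prefix='10' -> emit 'f', reset
Bit 10: prefix='1' (no match yet)
Bit 11: prefix='11' -> emit 'k', reset

Answer: okfoffk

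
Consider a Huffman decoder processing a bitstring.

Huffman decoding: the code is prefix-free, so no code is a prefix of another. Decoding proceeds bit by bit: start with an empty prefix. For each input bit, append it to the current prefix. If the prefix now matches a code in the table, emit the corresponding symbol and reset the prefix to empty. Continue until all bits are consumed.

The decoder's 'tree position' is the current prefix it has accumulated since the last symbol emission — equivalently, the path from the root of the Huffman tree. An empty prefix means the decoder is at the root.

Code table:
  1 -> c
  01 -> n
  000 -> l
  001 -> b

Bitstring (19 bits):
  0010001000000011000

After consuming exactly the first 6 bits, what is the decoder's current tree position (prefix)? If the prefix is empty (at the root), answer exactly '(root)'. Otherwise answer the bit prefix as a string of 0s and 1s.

Answer: (root)

Derivation:
Bit 0: prefix='0' (no match yet)
Bit 1: prefix='00' (no match yet)
Bit 2: prefix='001' -> emit 'b', reset
Bit 3: prefix='0' (no match yet)
Bit 4: prefix='00' (no match yet)
Bit 5: prefix='000' -> emit 'l', reset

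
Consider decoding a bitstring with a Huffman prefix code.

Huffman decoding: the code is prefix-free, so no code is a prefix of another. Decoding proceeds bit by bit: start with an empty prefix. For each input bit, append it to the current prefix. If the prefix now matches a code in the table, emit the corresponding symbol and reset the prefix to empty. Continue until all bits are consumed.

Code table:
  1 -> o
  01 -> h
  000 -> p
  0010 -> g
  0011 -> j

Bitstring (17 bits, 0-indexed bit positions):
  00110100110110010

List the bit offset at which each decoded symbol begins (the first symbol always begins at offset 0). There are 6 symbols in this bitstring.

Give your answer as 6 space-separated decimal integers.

Answer: 0 4 6 10 12 13

Derivation:
Bit 0: prefix='0' (no match yet)
Bit 1: prefix='00' (no match yet)
Bit 2: prefix='001' (no match yet)
Bit 3: prefix='0011' -> emit 'j', reset
Bit 4: prefix='0' (no match yet)
Bit 5: prefix='01' -> emit 'h', reset
Bit 6: prefix='0' (no match yet)
Bit 7: prefix='00' (no match yet)
Bit 8: prefix='001' (no match yet)
Bit 9: prefix='0011' -> emit 'j', reset
Bit 10: prefix='0' (no match yet)
Bit 11: prefix='01' -> emit 'h', reset
Bit 12: prefix='1' -> emit 'o', reset
Bit 13: prefix='0' (no match yet)
Bit 14: prefix='00' (no match yet)
Bit 15: prefix='001' (no match yet)
Bit 16: prefix='0010' -> emit 'g', reset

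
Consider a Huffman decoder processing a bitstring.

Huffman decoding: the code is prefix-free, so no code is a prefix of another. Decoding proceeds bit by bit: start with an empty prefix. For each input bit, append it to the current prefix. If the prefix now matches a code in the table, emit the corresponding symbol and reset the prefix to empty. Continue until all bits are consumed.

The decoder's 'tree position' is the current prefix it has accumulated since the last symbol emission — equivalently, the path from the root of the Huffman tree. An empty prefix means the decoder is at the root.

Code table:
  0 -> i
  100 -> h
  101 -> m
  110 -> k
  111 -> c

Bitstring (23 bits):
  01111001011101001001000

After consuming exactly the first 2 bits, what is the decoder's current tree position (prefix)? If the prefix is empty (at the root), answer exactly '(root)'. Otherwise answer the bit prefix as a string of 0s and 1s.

Answer: 1

Derivation:
Bit 0: prefix='0' -> emit 'i', reset
Bit 1: prefix='1' (no match yet)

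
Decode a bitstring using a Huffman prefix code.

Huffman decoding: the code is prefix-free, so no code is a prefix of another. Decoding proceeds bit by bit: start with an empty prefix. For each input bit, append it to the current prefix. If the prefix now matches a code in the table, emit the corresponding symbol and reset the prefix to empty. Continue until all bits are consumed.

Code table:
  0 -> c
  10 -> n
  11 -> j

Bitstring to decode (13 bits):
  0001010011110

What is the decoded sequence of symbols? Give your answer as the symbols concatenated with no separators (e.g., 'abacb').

Answer: cccnncjjc

Derivation:
Bit 0: prefix='0' -> emit 'c', reset
Bit 1: prefix='0' -> emit 'c', reset
Bit 2: prefix='0' -> emit 'c', reset
Bit 3: prefix='1' (no match yet)
Bit 4: prefix='10' -> emit 'n', reset
Bit 5: prefix='1' (no match yet)
Bit 6: prefix='10' -> emit 'n', reset
Bit 7: prefix='0' -> emit 'c', reset
Bit 8: prefix='1' (no match yet)
Bit 9: prefix='11' -> emit 'j', reset
Bit 10: prefix='1' (no match yet)
Bit 11: prefix='11' -> emit 'j', reset
Bit 12: prefix='0' -> emit 'c', reset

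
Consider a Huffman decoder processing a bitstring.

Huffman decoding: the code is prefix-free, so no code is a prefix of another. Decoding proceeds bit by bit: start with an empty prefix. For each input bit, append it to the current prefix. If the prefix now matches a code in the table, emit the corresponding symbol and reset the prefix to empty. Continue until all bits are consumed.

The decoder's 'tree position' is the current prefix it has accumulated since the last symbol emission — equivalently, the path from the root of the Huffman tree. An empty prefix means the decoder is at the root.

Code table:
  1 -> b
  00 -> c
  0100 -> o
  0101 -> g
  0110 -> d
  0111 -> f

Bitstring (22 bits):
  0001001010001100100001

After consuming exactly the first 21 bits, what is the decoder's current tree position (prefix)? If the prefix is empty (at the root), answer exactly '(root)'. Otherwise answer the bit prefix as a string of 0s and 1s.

Bit 0: prefix='0' (no match yet)
Bit 1: prefix='00' -> emit 'c', reset
Bit 2: prefix='0' (no match yet)
Bit 3: prefix='01' (no match yet)
Bit 4: prefix='010' (no match yet)
Bit 5: prefix='0100' -> emit 'o', reset
Bit 6: prefix='1' -> emit 'b', reset
Bit 7: prefix='0' (no match yet)
Bit 8: prefix='01' (no match yet)
Bit 9: prefix='010' (no match yet)
Bit 10: prefix='0100' -> emit 'o', reset
Bit 11: prefix='0' (no match yet)
Bit 12: prefix='01' (no match yet)
Bit 13: prefix='011' (no match yet)
Bit 14: prefix='0110' -> emit 'd', reset
Bit 15: prefix='0' (no match yet)
Bit 16: prefix='01' (no match yet)
Bit 17: prefix='010' (no match yet)
Bit 18: prefix='0100' -> emit 'o', reset
Bit 19: prefix='0' (no match yet)
Bit 20: prefix='00' -> emit 'c', reset

Answer: (root)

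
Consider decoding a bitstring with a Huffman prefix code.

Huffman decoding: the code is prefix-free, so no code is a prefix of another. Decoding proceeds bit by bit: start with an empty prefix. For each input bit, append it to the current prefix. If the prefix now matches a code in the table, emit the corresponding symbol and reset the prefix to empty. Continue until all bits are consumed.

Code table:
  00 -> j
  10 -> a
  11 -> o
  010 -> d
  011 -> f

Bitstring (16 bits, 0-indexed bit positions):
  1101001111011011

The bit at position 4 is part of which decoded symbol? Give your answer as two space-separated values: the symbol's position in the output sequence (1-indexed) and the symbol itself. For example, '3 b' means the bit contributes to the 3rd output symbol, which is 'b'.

Bit 0: prefix='1' (no match yet)
Bit 1: prefix='11' -> emit 'o', reset
Bit 2: prefix='0' (no match yet)
Bit 3: prefix='01' (no match yet)
Bit 4: prefix='010' -> emit 'd', reset
Bit 5: prefix='0' (no match yet)
Bit 6: prefix='01' (no match yet)
Bit 7: prefix='011' -> emit 'f', reset
Bit 8: prefix='1' (no match yet)

Answer: 2 d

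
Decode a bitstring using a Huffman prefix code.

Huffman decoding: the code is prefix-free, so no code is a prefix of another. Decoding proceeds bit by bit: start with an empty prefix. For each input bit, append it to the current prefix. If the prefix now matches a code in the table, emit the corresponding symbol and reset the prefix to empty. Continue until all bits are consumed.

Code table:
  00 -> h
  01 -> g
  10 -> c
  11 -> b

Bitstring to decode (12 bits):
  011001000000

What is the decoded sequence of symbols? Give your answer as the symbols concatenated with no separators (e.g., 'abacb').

Answer: gcghhh

Derivation:
Bit 0: prefix='0' (no match yet)
Bit 1: prefix='01' -> emit 'g', reset
Bit 2: prefix='1' (no match yet)
Bit 3: prefix='10' -> emit 'c', reset
Bit 4: prefix='0' (no match yet)
Bit 5: prefix='01' -> emit 'g', reset
Bit 6: prefix='0' (no match yet)
Bit 7: prefix='00' -> emit 'h', reset
Bit 8: prefix='0' (no match yet)
Bit 9: prefix='00' -> emit 'h', reset
Bit 10: prefix='0' (no match yet)
Bit 11: prefix='00' -> emit 'h', reset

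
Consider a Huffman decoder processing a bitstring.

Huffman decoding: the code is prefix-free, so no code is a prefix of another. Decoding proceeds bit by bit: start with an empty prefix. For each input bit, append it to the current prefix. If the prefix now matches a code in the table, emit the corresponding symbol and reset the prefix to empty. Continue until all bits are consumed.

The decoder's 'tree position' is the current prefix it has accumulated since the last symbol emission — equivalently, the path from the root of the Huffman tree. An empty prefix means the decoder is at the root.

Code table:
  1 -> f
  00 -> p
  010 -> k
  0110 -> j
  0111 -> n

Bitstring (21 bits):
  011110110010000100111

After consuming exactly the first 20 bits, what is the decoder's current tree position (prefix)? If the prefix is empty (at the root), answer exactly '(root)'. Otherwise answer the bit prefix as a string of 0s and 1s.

Bit 0: prefix='0' (no match yet)
Bit 1: prefix='01' (no match yet)
Bit 2: prefix='011' (no match yet)
Bit 3: prefix='0111' -> emit 'n', reset
Bit 4: prefix='1' -> emit 'f', reset
Bit 5: prefix='0' (no match yet)
Bit 6: prefix='01' (no match yet)
Bit 7: prefix='011' (no match yet)
Bit 8: prefix='0110' -> emit 'j', reset
Bit 9: prefix='0' (no match yet)
Bit 10: prefix='01' (no match yet)
Bit 11: prefix='010' -> emit 'k', reset
Bit 12: prefix='0' (no match yet)
Bit 13: prefix='00' -> emit 'p', reset
Bit 14: prefix='0' (no match yet)
Bit 15: prefix='01' (no match yet)
Bit 16: prefix='010' -> emit 'k', reset
Bit 17: prefix='0' (no match yet)
Bit 18: prefix='01' (no match yet)
Bit 19: prefix='011' (no match yet)

Answer: 011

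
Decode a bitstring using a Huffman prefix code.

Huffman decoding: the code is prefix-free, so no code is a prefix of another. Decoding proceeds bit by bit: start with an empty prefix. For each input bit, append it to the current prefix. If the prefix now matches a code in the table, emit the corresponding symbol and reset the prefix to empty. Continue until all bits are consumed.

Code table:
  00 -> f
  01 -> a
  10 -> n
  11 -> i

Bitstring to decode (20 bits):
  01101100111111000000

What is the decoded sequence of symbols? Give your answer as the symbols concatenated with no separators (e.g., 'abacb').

Answer: anifiiifff

Derivation:
Bit 0: prefix='0' (no match yet)
Bit 1: prefix='01' -> emit 'a', reset
Bit 2: prefix='1' (no match yet)
Bit 3: prefix='10' -> emit 'n', reset
Bit 4: prefix='1' (no match yet)
Bit 5: prefix='11' -> emit 'i', reset
Bit 6: prefix='0' (no match yet)
Bit 7: prefix='00' -> emit 'f', reset
Bit 8: prefix='1' (no match yet)
Bit 9: prefix='11' -> emit 'i', reset
Bit 10: prefix='1' (no match yet)
Bit 11: prefix='11' -> emit 'i', reset
Bit 12: prefix='1' (no match yet)
Bit 13: prefix='11' -> emit 'i', reset
Bit 14: prefix='0' (no match yet)
Bit 15: prefix='00' -> emit 'f', reset
Bit 16: prefix='0' (no match yet)
Bit 17: prefix='00' -> emit 'f', reset
Bit 18: prefix='0' (no match yet)
Bit 19: prefix='00' -> emit 'f', reset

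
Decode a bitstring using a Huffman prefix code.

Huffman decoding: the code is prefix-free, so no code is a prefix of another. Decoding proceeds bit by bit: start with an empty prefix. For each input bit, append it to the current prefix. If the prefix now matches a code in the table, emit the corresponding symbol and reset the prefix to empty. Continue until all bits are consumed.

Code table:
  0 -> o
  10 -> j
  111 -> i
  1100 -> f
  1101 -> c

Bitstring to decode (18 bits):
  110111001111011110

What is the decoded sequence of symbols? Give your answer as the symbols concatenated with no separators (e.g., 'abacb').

Answer: cfijij

Derivation:
Bit 0: prefix='1' (no match yet)
Bit 1: prefix='11' (no match yet)
Bit 2: prefix='110' (no match yet)
Bit 3: prefix='1101' -> emit 'c', reset
Bit 4: prefix='1' (no match yet)
Bit 5: prefix='11' (no match yet)
Bit 6: prefix='110' (no match yet)
Bit 7: prefix='1100' -> emit 'f', reset
Bit 8: prefix='1' (no match yet)
Bit 9: prefix='11' (no match yet)
Bit 10: prefix='111' -> emit 'i', reset
Bit 11: prefix='1' (no match yet)
Bit 12: prefix='10' -> emit 'j', reset
Bit 13: prefix='1' (no match yet)
Bit 14: prefix='11' (no match yet)
Bit 15: prefix='111' -> emit 'i', reset
Bit 16: prefix='1' (no match yet)
Bit 17: prefix='10' -> emit 'j', reset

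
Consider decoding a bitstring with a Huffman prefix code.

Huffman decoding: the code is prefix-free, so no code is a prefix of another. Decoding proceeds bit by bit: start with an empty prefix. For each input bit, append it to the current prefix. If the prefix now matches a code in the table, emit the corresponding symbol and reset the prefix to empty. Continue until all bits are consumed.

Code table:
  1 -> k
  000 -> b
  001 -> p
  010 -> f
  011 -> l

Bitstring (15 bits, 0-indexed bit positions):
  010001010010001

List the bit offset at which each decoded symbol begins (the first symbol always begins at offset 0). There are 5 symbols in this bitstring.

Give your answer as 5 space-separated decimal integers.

Bit 0: prefix='0' (no match yet)
Bit 1: prefix='01' (no match yet)
Bit 2: prefix='010' -> emit 'f', reset
Bit 3: prefix='0' (no match yet)
Bit 4: prefix='00' (no match yet)
Bit 5: prefix='001' -> emit 'p', reset
Bit 6: prefix='0' (no match yet)
Bit 7: prefix='01' (no match yet)
Bit 8: prefix='010' -> emit 'f', reset
Bit 9: prefix='0' (no match yet)
Bit 10: prefix='01' (no match yet)
Bit 11: prefix='010' -> emit 'f', reset
Bit 12: prefix='0' (no match yet)
Bit 13: prefix='00' (no match yet)
Bit 14: prefix='001' -> emit 'p', reset

Answer: 0 3 6 9 12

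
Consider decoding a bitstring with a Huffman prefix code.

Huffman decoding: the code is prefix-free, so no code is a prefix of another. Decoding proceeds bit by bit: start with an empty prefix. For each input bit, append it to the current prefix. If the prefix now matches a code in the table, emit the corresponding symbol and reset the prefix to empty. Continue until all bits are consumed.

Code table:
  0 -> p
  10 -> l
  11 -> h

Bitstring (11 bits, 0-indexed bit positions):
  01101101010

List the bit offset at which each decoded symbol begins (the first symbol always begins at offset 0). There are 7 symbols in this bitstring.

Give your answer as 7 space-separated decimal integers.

Answer: 0 1 3 4 6 7 9

Derivation:
Bit 0: prefix='0' -> emit 'p', reset
Bit 1: prefix='1' (no match yet)
Bit 2: prefix='11' -> emit 'h', reset
Bit 3: prefix='0' -> emit 'p', reset
Bit 4: prefix='1' (no match yet)
Bit 5: prefix='11' -> emit 'h', reset
Bit 6: prefix='0' -> emit 'p', reset
Bit 7: prefix='1' (no match yet)
Bit 8: prefix='10' -> emit 'l', reset
Bit 9: prefix='1' (no match yet)
Bit 10: prefix='10' -> emit 'l', reset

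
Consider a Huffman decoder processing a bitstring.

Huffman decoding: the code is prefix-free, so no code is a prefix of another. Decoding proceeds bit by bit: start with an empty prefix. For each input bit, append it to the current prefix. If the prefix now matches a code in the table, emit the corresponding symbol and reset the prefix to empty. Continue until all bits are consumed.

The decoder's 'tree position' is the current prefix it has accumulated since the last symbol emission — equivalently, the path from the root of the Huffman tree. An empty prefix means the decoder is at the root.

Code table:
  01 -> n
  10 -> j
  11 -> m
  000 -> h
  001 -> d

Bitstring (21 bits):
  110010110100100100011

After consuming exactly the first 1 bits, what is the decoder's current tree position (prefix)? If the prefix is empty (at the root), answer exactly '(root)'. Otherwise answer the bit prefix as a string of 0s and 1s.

Answer: 1

Derivation:
Bit 0: prefix='1' (no match yet)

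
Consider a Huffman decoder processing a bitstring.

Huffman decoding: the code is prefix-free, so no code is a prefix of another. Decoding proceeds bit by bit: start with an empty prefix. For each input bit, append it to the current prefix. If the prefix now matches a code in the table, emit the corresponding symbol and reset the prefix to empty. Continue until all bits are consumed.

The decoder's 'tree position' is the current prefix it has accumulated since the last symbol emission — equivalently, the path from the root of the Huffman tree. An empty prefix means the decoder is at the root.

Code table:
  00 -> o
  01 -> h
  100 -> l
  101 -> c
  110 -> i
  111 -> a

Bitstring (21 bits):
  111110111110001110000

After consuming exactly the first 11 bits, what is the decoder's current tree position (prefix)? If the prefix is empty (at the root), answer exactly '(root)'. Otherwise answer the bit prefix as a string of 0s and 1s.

Bit 0: prefix='1' (no match yet)
Bit 1: prefix='11' (no match yet)
Bit 2: prefix='111' -> emit 'a', reset
Bit 3: prefix='1' (no match yet)
Bit 4: prefix='11' (no match yet)
Bit 5: prefix='110' -> emit 'i', reset
Bit 6: prefix='1' (no match yet)
Bit 7: prefix='11' (no match yet)
Bit 8: prefix='111' -> emit 'a', reset
Bit 9: prefix='1' (no match yet)
Bit 10: prefix='11' (no match yet)

Answer: 11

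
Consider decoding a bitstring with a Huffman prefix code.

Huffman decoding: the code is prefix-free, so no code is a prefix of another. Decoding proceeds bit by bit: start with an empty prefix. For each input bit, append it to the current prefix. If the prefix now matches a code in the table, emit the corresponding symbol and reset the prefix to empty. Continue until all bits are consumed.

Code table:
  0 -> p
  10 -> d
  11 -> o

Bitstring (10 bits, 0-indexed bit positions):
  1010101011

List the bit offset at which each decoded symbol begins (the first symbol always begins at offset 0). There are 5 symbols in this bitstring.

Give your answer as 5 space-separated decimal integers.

Answer: 0 2 4 6 8

Derivation:
Bit 0: prefix='1' (no match yet)
Bit 1: prefix='10' -> emit 'd', reset
Bit 2: prefix='1' (no match yet)
Bit 3: prefix='10' -> emit 'd', reset
Bit 4: prefix='1' (no match yet)
Bit 5: prefix='10' -> emit 'd', reset
Bit 6: prefix='1' (no match yet)
Bit 7: prefix='10' -> emit 'd', reset
Bit 8: prefix='1' (no match yet)
Bit 9: prefix='11' -> emit 'o', reset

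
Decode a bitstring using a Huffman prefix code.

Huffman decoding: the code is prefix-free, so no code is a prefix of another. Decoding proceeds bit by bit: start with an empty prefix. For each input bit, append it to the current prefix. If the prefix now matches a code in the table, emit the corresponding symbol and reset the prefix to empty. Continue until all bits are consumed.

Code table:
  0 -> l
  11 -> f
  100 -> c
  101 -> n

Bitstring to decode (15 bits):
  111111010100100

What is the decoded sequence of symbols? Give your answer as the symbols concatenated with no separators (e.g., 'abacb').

Answer: ffflnllc

Derivation:
Bit 0: prefix='1' (no match yet)
Bit 1: prefix='11' -> emit 'f', reset
Bit 2: prefix='1' (no match yet)
Bit 3: prefix='11' -> emit 'f', reset
Bit 4: prefix='1' (no match yet)
Bit 5: prefix='11' -> emit 'f', reset
Bit 6: prefix='0' -> emit 'l', reset
Bit 7: prefix='1' (no match yet)
Bit 8: prefix='10' (no match yet)
Bit 9: prefix='101' -> emit 'n', reset
Bit 10: prefix='0' -> emit 'l', reset
Bit 11: prefix='0' -> emit 'l', reset
Bit 12: prefix='1' (no match yet)
Bit 13: prefix='10' (no match yet)
Bit 14: prefix='100' -> emit 'c', reset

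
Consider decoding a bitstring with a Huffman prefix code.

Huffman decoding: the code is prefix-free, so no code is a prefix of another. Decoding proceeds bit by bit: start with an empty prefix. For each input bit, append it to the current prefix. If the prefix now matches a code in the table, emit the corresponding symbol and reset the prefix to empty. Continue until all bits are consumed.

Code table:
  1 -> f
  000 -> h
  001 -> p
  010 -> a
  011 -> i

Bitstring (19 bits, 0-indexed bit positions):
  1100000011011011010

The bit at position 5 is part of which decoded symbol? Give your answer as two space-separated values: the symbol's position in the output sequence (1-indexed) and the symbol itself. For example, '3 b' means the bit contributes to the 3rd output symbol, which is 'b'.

Bit 0: prefix='1' -> emit 'f', reset
Bit 1: prefix='1' -> emit 'f', reset
Bit 2: prefix='0' (no match yet)
Bit 3: prefix='00' (no match yet)
Bit 4: prefix='000' -> emit 'h', reset
Bit 5: prefix='0' (no match yet)
Bit 6: prefix='00' (no match yet)
Bit 7: prefix='000' -> emit 'h', reset
Bit 8: prefix='1' -> emit 'f', reset
Bit 9: prefix='1' -> emit 'f', reset

Answer: 4 h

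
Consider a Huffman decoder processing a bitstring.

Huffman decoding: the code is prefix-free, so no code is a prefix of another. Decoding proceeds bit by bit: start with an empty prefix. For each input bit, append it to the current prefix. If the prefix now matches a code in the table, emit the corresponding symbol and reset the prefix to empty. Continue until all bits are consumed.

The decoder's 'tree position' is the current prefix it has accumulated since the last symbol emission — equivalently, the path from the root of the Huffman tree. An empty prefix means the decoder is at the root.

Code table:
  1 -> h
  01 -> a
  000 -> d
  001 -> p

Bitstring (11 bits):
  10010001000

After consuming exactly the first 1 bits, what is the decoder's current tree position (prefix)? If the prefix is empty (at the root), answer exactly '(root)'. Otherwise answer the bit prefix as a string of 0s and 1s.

Bit 0: prefix='1' -> emit 'h', reset

Answer: (root)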